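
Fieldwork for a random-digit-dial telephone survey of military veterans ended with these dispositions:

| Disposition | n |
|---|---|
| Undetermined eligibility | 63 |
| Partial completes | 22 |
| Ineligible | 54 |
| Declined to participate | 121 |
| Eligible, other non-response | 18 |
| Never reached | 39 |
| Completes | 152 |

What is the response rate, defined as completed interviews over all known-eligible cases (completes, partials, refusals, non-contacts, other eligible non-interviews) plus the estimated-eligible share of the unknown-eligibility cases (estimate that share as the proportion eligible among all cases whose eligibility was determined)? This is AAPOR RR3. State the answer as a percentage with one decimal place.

Top → 152
Known eligible → 152 + 22 + 121 + 39 + 18 = 352
e = 352 / (352 + 54) = 352 / 406 = 0.8670
e × U → 0.8670 × 63 = 54.62
Denominator → 352 + 54.62 = 406.62
RR3 = 152 / 406.62 = 0.3738

37.4%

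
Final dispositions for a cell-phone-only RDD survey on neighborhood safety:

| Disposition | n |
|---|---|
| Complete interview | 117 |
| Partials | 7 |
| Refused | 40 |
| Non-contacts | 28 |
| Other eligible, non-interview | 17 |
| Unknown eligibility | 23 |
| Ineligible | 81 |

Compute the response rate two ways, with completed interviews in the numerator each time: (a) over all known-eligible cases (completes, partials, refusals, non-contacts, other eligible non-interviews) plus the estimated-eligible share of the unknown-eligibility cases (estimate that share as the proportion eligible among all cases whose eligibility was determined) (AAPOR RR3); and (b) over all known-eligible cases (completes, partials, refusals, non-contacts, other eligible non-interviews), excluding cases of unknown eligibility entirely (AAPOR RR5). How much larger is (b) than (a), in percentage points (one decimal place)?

4.1

Num = 117
Eligible (known) = 117 + 7 + 40 + 28 + 17 = 209
e = 209 / (209 + 81) = 209 / 290 = 0.7207
Eligible share of unknowns = 0.7207 × 23 = 16.58
Denominator = 209 + 16.58 = 225.58
RR3 = 117 / 225.58 = 0.5187
Denominator = 117 + 7 + 40 + 28 + 17 = 209
RR5 = 117 / 209 = 0.5598
Difference = 55.98 − 51.87 = 4.11 percentage points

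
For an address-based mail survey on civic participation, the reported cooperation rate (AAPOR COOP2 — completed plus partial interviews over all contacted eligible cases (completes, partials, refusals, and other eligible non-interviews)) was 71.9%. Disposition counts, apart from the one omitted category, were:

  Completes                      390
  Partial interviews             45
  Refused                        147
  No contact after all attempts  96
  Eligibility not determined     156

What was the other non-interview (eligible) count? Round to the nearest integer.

Num: 390 + 45 = 435
COOP2 = 435 / D = 0.719
D = 435 / 0.719 = 605.0
Other denominator terms total 582
other non-interview (eligible) = 605.0 − 582 ≈ 23

23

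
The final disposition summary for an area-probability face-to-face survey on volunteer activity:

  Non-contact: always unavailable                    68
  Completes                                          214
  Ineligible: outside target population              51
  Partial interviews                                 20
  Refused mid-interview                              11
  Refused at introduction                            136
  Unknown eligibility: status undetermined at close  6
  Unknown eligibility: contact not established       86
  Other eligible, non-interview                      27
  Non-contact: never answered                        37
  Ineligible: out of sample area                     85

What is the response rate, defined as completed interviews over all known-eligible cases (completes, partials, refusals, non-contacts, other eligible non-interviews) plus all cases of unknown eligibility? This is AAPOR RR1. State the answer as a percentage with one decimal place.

35.4%

Refusal or break-off = 136 + 11 = 147
Non-contacts = 37 + 68 = 105
Unknown if eligible = 86 + 6 = 92
Screened out, ineligible = 51 + 85 = 136
Num = 214
Denom = 214 + 20 + 147 + 105 + 27 + 92 = 605
RR1 = 214 / 605 = 0.3537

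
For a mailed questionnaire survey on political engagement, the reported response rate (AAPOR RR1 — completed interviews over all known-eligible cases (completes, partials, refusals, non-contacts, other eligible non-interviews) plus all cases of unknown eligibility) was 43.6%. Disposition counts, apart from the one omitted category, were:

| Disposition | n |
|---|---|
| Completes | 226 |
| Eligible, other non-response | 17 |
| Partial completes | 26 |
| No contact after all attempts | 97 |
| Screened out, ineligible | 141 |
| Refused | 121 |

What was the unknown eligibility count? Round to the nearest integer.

31

RR1 = 226 / D = 0.436
D = 226 / 0.436 = 518.3
Remaining denominator categories sum to 487
unknown eligibility = 518.3 − 487 ≈ 31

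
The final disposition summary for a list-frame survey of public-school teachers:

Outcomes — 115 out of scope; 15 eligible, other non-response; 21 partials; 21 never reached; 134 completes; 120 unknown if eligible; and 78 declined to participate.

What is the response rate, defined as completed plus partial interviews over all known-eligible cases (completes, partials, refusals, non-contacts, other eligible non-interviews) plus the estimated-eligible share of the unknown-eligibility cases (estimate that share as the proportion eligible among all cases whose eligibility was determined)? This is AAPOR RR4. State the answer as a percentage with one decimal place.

43.9%

Numerator = 134 + 21 = 155
Determined eligible = 134 + 21 + 78 + 21 + 15 = 269
e = 269 / (269 + 115) = 269 / 384 = 0.7005
Estimated eligible among unknowns = 0.7005 × 120 = 84.06
Denom = 269 + 84.06 = 353.06
RR4 = 155 / 353.06 = 0.4390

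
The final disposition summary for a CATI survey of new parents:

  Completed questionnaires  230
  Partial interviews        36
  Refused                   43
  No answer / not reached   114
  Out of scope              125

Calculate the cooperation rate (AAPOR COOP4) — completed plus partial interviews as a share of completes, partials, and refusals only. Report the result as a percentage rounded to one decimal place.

86.1%

Num → 230 + 36 = 266
Denom → 230 + 36 + 43 = 309
COOP4 = 266 / 309 = 0.8608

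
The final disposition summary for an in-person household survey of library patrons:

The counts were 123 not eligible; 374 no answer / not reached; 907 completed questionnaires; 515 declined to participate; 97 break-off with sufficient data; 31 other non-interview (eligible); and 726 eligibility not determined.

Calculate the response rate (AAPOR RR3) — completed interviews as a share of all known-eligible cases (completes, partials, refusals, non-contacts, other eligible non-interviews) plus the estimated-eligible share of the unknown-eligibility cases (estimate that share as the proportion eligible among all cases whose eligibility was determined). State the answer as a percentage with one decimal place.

34.8%

Top → 907
Determined eligible → 907 + 97 + 515 + 374 + 31 = 1924
e = 1924 / (1924 + 123) = 1924 / 2047 = 0.9399
Eligible share of unknowns → 0.9399 × 726 = 682.37
Denominator → 1924 + 682.37 = 2606.37
RR3 = 907 / 2606.37 = 0.3480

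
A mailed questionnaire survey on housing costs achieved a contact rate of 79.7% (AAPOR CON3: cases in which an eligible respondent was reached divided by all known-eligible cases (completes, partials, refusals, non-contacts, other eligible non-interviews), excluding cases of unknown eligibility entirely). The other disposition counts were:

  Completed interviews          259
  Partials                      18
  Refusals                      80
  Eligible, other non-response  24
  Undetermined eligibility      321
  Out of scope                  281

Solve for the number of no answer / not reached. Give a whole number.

97

Num = 259 + 18 + 80 + 24 = 381
CON3 = 381 / D = 0.797
D = 381 / 0.797 = 478.0
Other denominator terms total 381
no answer / not reached = 478.0 − 381 ≈ 97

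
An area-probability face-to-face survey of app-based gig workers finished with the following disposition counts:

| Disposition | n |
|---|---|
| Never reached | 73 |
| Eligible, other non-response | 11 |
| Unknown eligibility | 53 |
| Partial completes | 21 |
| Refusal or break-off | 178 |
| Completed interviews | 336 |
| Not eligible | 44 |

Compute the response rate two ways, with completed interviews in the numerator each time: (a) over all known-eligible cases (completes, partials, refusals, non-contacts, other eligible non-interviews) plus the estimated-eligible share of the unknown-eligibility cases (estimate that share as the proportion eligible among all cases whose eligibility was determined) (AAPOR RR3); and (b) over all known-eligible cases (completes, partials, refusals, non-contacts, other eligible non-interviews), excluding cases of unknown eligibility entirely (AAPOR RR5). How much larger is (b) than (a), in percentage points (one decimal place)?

4.0

Num = 336
Determined eligible = 336 + 21 + 178 + 73 + 11 = 619
e = 619 / (619 + 44) = 619 / 663 = 0.9336
Estimated eligible among unknowns = 0.9336 × 53 = 49.48
Denom = 619 + 49.48 = 668.48
RR3 = 336 / 668.48 = 0.5026
Denom = 336 + 21 + 178 + 73 + 11 = 619
RR5 = 336 / 619 = 0.5428
Difference = 54.28 − 50.26 = 4.02 percentage points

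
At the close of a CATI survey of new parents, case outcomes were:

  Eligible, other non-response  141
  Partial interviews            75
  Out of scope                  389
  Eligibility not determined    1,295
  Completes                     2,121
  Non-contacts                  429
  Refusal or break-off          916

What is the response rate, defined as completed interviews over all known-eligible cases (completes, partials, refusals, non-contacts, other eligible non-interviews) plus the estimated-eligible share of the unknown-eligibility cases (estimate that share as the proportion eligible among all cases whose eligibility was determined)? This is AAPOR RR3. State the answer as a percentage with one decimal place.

43.7%

Numerator = 2121
Known eligible = 2121 + 75 + 916 + 429 + 141 = 3682
e = 3682 / (3682 + 389) = 3682 / 4071 = 0.9044
e × U = 0.9044 × 1295 = 1171.20
Denom = 3682 + 1171.20 = 4853.20
RR3 = 2121 / 4853.20 = 0.4370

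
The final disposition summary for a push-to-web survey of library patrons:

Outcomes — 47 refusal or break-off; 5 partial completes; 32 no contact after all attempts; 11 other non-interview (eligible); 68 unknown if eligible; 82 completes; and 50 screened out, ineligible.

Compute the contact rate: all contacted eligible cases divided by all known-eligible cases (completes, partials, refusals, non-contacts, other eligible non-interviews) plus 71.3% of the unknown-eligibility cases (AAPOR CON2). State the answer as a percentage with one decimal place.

64.3%

Top → 82 + 5 + 47 + 11 = 145
Eligible (known) → 82 + 5 + 47 + 32 + 11 = 177
Estimated eligible among unknowns → 0.7130 × 68 = 48.48
Denominator → 177 + 48.48 = 225.48
CON2 = 145 / 225.48 = 0.6431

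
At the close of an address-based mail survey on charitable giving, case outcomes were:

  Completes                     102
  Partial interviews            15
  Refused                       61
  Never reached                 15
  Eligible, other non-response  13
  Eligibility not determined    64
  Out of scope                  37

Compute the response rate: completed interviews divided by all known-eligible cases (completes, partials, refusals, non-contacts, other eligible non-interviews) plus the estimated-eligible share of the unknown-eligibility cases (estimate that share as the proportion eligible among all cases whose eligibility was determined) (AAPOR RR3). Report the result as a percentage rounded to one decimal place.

Num → 102
Known eligible → 102 + 15 + 61 + 15 + 13 = 206
e = 206 / (206 + 37) = 206 / 243 = 0.8477
e × U → 0.8477 × 64 = 54.25
Denominator → 206 + 54.25 = 260.25
RR3 = 102 / 260.25 = 0.3919

39.2%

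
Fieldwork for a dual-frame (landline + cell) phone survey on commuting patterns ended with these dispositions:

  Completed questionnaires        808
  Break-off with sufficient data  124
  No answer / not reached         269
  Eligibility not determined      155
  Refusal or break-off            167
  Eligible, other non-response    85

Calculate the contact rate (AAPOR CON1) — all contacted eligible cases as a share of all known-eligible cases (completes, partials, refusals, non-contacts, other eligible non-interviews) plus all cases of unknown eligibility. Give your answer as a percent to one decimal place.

Numerator: 808 + 124 + 167 + 85 = 1184
Base: 808 + 124 + 167 + 269 + 85 + 155 = 1608
CON1 = 1184 / 1608 = 0.7363

73.6%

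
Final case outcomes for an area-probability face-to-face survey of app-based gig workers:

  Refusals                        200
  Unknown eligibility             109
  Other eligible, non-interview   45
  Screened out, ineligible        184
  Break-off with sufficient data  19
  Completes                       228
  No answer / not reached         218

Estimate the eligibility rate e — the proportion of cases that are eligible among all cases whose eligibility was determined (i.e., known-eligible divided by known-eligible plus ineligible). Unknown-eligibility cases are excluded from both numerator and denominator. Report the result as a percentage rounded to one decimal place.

Eligible (known) = 228 + 19 + 200 + 218 + 45 = 710
e = 710 / (710 + 184) = 710 / 894 = 0.7942

79.4%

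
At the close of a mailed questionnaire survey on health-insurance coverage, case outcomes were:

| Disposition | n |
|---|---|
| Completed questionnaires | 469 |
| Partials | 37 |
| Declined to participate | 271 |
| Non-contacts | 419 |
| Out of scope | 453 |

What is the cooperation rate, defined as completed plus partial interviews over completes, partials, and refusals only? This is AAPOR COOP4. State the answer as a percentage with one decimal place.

Num: 469 + 37 = 506
Base: 469 + 37 + 271 = 777
COOP4 = 506 / 777 = 0.6512

65.1%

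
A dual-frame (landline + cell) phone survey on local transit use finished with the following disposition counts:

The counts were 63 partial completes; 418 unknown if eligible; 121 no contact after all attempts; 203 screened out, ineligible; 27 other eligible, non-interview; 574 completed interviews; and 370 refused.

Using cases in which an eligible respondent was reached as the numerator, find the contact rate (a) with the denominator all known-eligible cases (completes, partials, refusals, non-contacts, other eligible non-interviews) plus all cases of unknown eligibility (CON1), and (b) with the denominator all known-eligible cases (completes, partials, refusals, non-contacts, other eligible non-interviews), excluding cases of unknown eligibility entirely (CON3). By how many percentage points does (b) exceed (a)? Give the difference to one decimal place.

Numerator = 574 + 63 + 370 + 27 = 1034
Denominator = 574 + 63 + 370 + 121 + 27 + 418 = 1573
CON1 = 1034 / 1573 = 0.6573
Denominator = 574 + 63 + 370 + 121 + 27 = 1155
CON3 = 1034 / 1155 = 0.8952
Difference = 89.52 − 65.73 = 23.79 percentage points

23.8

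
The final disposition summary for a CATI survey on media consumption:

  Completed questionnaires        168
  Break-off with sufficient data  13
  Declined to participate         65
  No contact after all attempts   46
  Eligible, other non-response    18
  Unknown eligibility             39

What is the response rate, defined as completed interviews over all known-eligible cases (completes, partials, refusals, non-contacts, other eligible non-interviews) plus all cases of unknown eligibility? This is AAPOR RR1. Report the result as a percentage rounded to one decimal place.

48.1%

Numerator → 168
Denom → 168 + 13 + 65 + 46 + 18 + 39 = 349
RR1 = 168 / 349 = 0.4814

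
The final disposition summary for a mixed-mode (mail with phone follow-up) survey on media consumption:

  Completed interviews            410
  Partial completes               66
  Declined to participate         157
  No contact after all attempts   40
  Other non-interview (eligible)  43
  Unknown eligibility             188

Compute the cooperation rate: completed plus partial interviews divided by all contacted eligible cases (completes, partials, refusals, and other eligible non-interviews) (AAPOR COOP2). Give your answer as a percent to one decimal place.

Numerator = 410 + 66 = 476
Base = 410 + 66 + 157 + 43 = 676
COOP2 = 476 / 676 = 0.7041

70.4%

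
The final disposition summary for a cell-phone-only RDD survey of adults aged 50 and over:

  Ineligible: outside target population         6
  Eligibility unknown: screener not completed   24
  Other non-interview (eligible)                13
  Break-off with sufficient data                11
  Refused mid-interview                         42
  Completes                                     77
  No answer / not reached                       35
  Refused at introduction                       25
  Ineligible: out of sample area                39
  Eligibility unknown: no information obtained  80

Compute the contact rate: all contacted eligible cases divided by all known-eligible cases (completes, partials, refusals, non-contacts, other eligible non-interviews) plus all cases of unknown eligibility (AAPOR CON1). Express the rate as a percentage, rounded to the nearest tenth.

Refusal or break-off = 25 + 42 = 67
Unknown eligibility = 24 + 80 = 104
Ineligible = 6 + 39 = 45
Num = 77 + 11 + 67 + 13 = 168
Base = 77 + 11 + 67 + 35 + 13 + 104 = 307
CON1 = 168 / 307 = 0.5472

54.7%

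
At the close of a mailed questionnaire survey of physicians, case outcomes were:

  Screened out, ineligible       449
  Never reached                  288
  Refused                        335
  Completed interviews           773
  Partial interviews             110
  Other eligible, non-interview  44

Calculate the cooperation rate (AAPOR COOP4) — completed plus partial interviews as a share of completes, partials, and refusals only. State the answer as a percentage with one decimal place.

72.5%

Top → 773 + 110 = 883
Base → 773 + 110 + 335 = 1218
COOP4 = 883 / 1218 = 0.7250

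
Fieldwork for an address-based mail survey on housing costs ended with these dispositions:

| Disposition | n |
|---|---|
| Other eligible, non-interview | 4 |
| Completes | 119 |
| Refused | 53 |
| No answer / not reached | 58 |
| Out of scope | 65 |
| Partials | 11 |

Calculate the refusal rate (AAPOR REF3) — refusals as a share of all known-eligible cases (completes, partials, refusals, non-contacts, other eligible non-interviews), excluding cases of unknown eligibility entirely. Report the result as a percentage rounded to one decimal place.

Num → 53
Denominator → 119 + 11 + 53 + 58 + 4 = 245
REF3 = 53 / 245 = 0.2163

21.6%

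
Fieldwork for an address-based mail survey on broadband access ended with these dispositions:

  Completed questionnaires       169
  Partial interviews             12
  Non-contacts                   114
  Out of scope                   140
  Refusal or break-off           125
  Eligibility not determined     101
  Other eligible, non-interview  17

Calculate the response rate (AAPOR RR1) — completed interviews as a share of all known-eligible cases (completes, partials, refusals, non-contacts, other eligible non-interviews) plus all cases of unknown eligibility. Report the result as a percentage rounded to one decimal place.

Top → 169
Denominator → 169 + 12 + 125 + 114 + 17 + 101 = 538
RR1 = 169 / 538 = 0.3141

31.4%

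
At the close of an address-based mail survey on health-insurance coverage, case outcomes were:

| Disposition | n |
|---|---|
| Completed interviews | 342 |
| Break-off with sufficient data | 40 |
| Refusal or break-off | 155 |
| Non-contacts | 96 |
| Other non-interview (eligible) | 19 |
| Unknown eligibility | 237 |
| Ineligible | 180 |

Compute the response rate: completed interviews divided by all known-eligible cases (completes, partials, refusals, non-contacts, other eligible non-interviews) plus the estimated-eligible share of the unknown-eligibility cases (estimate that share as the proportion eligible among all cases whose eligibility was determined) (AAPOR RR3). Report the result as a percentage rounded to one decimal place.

Numerator: 342
Determined eligible: 342 + 40 + 155 + 96 + 19 = 652
e = 652 / (652 + 180) = 652 / 832 = 0.7837
e × U: 0.7837 × 237 = 185.74
Denominator: 652 + 185.74 = 837.74
RR3 = 342 / 837.74 = 0.4082

40.8%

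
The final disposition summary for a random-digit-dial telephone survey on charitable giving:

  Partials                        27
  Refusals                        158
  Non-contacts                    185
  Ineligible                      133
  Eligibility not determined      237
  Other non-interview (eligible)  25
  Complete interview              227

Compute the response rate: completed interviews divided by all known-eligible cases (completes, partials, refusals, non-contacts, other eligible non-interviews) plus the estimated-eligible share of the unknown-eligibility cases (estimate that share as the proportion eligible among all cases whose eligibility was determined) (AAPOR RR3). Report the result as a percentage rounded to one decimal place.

Num → 227
Known eligible → 227 + 27 + 158 + 185 + 25 = 622
e = 622 / (622 + 133) = 622 / 755 = 0.8238
e × U → 0.8238 × 237 = 195.24
Denominator → 622 + 195.24 = 817.24
RR3 = 227 / 817.24 = 0.2778

27.8%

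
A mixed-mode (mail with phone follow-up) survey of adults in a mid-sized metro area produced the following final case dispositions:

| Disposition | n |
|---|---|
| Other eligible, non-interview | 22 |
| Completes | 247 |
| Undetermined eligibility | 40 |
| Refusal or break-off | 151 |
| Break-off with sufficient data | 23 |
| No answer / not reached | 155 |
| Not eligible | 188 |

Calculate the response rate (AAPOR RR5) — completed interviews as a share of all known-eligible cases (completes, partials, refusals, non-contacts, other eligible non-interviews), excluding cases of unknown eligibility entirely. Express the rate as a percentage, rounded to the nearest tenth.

Top → 247
Base → 247 + 23 + 151 + 155 + 22 = 598
RR5 = 247 / 598 = 0.4130

41.3%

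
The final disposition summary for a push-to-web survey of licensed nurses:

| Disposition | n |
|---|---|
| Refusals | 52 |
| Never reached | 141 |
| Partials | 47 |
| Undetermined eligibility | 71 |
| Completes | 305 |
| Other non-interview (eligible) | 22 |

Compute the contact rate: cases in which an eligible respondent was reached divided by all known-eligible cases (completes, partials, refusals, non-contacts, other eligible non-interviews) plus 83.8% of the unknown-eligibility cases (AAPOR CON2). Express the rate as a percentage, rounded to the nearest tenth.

Num: 305 + 47 + 52 + 22 = 426
Eligible (known): 305 + 47 + 52 + 141 + 22 = 567
Eligible share of unknowns: 0.8380 × 71 = 59.50
Denominator: 567 + 59.50 = 626.50
CON2 = 426 / 626.50 = 0.6800

68.0%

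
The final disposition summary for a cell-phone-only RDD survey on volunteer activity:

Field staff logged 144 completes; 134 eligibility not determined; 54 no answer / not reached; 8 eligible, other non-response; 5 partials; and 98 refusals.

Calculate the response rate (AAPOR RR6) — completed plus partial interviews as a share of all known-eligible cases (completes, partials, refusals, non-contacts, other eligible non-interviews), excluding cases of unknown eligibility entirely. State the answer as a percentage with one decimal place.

48.2%

Numerator → 144 + 5 = 149
Base → 144 + 5 + 98 + 54 + 8 = 309
RR6 = 149 / 309 = 0.4822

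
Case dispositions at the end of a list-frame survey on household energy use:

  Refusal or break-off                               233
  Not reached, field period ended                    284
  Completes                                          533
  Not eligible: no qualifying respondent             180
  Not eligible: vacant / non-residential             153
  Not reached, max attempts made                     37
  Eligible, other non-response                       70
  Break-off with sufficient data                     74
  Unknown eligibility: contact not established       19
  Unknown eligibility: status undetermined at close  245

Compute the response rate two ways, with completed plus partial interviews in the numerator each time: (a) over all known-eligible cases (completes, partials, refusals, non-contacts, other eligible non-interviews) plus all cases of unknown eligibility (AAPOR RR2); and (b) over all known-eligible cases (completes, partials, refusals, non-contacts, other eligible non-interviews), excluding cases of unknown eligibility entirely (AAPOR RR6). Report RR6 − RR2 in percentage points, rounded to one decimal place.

8.7

No contact after all attempts = 284 + 37 = 321
Undetermined eligibility = 19 + 245 = 264
Ineligible = 180 + 153 = 333
Numerator = 533 + 74 = 607
Denominator = 533 + 74 + 233 + 321 + 70 + 264 = 1495
RR2 = 607 / 1495 = 0.4060
Denominator = 533 + 74 + 233 + 321 + 70 = 1231
RR6 = 607 / 1231 = 0.4931
Difference = 49.31 − 40.60 = 8.71 percentage points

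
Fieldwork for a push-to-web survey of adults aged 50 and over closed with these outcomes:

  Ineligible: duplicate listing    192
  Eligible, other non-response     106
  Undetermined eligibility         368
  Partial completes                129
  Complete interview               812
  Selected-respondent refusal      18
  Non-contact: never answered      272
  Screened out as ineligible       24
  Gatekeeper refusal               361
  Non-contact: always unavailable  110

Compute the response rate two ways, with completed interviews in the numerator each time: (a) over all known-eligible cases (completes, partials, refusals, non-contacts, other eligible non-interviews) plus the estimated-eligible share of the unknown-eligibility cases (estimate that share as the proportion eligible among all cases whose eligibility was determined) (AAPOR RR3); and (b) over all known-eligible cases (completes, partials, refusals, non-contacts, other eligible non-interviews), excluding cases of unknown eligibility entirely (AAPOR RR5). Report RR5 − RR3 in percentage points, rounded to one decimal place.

Declined to participate = 361 + 18 = 379
No answer / not reached = 272 + 110 = 382
Out of scope = 24 + 192 = 216
Numerator: 812
Known eligible: 812 + 129 + 379 + 382 + 106 = 1808
e = 1808 / (1808 + 216) = 1808 / 2024 = 0.8933
Estimated eligible among unknowns: 0.8933 × 368 = 328.73
Base: 1808 + 328.73 = 2136.73
RR3 = 812 / 2136.73 = 0.3800
Base: 812 + 129 + 379 + 382 + 106 = 1808
RR5 = 812 / 1808 = 0.4491
Difference = 44.91 − 38.00 = 6.91 percentage points

6.9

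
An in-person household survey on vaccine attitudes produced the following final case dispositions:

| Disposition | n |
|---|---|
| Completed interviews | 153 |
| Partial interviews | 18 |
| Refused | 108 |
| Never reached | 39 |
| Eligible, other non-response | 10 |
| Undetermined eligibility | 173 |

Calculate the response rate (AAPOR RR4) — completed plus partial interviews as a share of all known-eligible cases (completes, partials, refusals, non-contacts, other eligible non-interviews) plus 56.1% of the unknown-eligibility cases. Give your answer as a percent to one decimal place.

Num → 153 + 18 = 171
Eligible (known) → 153 + 18 + 108 + 39 + 10 = 328
Eligible share of unknowns → 0.5610 × 173 = 97.05
Base → 328 + 97.05 = 425.05
RR4 = 171 / 425.05 = 0.4023

40.2%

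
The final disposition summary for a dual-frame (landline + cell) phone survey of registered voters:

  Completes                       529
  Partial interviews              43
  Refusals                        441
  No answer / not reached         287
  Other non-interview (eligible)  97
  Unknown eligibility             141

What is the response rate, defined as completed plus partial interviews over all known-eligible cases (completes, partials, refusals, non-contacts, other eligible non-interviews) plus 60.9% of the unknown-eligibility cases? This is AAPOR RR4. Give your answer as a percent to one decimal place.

Num → 529 + 43 = 572
Determined eligible → 529 + 43 + 441 + 287 + 97 = 1397
Estimated eligible among unknowns → 0.6090 × 141 = 85.87
Denom → 1397 + 85.87 = 1482.87
RR4 = 572 / 1482.87 = 0.3857

38.6%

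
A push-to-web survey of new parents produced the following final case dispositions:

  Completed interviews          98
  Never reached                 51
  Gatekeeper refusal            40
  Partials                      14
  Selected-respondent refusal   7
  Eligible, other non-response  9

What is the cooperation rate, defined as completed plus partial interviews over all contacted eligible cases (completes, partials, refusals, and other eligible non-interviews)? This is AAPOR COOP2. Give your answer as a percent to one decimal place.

Refusals = 40 + 7 = 47
Top: 98 + 14 = 112
Base: 98 + 14 + 47 + 9 = 168
COOP2 = 112 / 168 = 0.6667

66.7%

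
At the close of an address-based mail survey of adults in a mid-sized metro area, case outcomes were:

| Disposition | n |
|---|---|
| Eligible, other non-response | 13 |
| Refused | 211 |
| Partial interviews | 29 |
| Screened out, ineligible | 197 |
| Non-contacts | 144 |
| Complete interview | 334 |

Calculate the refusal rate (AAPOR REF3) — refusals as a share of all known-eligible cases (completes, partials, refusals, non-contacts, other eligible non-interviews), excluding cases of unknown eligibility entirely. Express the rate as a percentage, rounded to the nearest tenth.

Numerator = 211
Denom = 334 + 29 + 211 + 144 + 13 = 731
REF3 = 211 / 731 = 0.2886

28.9%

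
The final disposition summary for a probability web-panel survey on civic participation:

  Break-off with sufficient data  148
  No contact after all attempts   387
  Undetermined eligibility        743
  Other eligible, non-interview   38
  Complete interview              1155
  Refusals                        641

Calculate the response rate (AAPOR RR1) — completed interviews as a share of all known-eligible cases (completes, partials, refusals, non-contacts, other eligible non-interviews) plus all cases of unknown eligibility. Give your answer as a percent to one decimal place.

Top: 1155
Denominator: 1155 + 148 + 641 + 387 + 38 + 743 = 3112
RR1 = 1155 / 3112 = 0.3711

37.1%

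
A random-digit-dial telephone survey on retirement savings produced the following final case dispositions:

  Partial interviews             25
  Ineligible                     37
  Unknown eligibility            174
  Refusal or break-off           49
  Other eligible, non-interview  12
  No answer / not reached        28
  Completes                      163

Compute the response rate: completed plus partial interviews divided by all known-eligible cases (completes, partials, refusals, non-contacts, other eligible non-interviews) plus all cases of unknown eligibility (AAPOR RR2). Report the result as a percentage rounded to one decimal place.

41.7%

Numerator = 163 + 25 = 188
Denominator = 163 + 25 + 49 + 28 + 12 + 174 = 451
RR2 = 188 / 451 = 0.4169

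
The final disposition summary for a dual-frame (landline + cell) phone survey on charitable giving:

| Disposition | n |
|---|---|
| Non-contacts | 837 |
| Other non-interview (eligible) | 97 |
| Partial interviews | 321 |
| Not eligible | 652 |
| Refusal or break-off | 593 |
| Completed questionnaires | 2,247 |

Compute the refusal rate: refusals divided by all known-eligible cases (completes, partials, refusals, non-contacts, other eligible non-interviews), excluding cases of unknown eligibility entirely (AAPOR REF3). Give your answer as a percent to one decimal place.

14.5%

Top: 593
Base: 2247 + 321 + 593 + 837 + 97 = 4095
REF3 = 593 / 4095 = 0.1448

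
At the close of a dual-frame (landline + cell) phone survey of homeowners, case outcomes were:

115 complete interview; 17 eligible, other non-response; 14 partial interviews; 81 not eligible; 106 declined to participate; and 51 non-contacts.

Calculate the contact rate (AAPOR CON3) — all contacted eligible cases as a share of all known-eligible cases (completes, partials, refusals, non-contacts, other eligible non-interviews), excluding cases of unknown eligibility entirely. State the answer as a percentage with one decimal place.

83.2%

Numerator: 115 + 14 + 106 + 17 = 252
Base: 115 + 14 + 106 + 51 + 17 = 303
CON3 = 252 / 303 = 0.8317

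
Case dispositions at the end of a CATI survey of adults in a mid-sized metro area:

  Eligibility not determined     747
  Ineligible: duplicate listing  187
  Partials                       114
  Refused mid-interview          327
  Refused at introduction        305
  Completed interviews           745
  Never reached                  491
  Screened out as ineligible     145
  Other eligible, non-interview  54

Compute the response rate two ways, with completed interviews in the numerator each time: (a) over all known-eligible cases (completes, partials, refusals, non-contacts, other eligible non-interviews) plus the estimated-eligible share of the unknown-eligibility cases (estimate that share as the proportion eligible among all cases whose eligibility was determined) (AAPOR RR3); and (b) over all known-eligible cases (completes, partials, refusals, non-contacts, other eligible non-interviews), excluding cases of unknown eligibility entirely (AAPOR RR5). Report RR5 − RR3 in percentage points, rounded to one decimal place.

8.8

Declined to participate = 305 + 327 = 632
Ineligible = 145 + 187 = 332
Num = 745
Eligible (known) = 745 + 114 + 632 + 491 + 54 = 2036
e = 2036 / (2036 + 332) = 2036 / 2368 = 0.8598
e × U = 0.8598 × 747 = 642.27
Denom = 2036 + 642.27 = 2678.27
RR3 = 745 / 2678.27 = 0.2782
Denom = 745 + 114 + 632 + 491 + 54 = 2036
RR5 = 745 / 2036 = 0.3659
Difference = 36.59 − 27.82 = 8.77 percentage points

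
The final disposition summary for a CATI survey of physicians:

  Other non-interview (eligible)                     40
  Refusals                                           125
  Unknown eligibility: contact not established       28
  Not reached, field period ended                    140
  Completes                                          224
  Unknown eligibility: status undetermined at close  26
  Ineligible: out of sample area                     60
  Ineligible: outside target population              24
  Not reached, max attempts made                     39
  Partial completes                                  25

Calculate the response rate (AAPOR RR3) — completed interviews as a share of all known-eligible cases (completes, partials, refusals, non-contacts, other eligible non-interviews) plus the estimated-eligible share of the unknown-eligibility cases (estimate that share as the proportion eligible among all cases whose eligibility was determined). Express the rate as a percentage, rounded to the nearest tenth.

Non-contacts = 140 + 39 = 179
Unknown if eligible = 28 + 26 = 54
Out of scope = 24 + 60 = 84
Num = 224
Eligible (known) = 224 + 25 + 125 + 179 + 40 = 593
e = 593 / (593 + 84) = 593 / 677 = 0.8759
e × U = 0.8759 × 54 = 47.30
Denom = 593 + 47.30 = 640.30
RR3 = 224 / 640.30 = 0.3498

35.0%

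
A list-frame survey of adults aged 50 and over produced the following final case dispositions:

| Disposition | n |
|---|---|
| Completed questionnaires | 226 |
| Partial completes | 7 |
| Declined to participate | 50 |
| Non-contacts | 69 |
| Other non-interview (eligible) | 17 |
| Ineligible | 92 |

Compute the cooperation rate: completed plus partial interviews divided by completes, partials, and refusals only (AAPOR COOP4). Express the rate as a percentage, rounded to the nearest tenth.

82.3%

Numerator = 226 + 7 = 233
Denominator = 226 + 7 + 50 = 283
COOP4 = 233 / 283 = 0.8233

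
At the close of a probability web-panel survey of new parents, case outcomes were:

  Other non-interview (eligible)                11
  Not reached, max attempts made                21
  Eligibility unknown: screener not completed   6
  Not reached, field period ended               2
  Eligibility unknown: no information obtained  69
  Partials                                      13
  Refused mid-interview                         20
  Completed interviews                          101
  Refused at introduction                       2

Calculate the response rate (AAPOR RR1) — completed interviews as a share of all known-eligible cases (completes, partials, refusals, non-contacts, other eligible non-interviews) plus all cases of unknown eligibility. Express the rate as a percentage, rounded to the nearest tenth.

Refusal or break-off = 2 + 20 = 22
Non-contacts = 2 + 21 = 23
Unknown eligibility = 6 + 69 = 75
Top: 101
Denominator: 101 + 13 + 22 + 23 + 11 + 75 = 245
RR1 = 101 / 245 = 0.4122

41.2%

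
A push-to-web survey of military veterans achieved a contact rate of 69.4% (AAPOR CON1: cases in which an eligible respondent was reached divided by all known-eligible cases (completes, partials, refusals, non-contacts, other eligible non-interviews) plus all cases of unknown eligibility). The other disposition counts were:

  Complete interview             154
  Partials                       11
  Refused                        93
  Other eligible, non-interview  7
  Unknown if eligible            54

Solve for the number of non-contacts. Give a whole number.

63

Num → 154 + 11 + 93 + 7 = 265
CON1 = 265 / D = 0.694
D = 265 / 0.694 = 381.8
Other denominator terms total 319
non-contacts = 381.8 − 319 ≈ 63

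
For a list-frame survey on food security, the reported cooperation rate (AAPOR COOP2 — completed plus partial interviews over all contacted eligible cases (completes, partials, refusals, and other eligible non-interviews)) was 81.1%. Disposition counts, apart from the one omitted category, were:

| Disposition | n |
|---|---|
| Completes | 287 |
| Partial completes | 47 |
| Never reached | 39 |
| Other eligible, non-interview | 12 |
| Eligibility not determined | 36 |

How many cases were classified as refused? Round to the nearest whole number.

66

Numerator → 287 + 47 = 334
COOP2 = 334 / D = 0.811
D = 334 / 0.811 = 411.8
Remaining denominator categories sum to 346
refused = 411.8 − 346 ≈ 66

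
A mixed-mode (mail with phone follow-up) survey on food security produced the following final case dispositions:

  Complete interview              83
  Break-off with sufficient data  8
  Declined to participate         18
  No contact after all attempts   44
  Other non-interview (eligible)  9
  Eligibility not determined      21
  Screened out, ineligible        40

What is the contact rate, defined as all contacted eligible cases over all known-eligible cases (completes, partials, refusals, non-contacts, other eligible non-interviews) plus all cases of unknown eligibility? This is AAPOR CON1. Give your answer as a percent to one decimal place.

Top: 83 + 8 + 18 + 9 = 118
Denominator: 83 + 8 + 18 + 44 + 9 + 21 = 183
CON1 = 118 / 183 = 0.6448

64.5%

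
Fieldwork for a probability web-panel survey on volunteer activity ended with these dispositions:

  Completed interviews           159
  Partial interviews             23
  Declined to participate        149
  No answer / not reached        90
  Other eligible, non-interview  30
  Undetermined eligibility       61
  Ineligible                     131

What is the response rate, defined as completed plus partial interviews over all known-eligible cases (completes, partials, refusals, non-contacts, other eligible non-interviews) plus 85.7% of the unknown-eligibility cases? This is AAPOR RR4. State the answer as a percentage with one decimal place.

Top = 159 + 23 = 182
Eligible (known) = 159 + 23 + 149 + 90 + 30 = 451
Eligible share of unknowns = 0.8570 × 61 = 52.28
Denominator = 451 + 52.28 = 503.28
RR4 = 182 / 503.28 = 0.3616

36.2%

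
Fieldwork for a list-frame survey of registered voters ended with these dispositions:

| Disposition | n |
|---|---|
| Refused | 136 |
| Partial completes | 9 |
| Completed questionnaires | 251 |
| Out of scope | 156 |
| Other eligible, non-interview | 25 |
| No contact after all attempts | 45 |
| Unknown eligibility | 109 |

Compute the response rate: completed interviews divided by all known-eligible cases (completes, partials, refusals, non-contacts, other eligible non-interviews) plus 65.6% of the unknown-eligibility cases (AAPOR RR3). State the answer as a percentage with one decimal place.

46.7%

Top = 251
Known eligible = 251 + 9 + 136 + 45 + 25 = 466
e × U = 0.6560 × 109 = 71.50
Denominator = 466 + 71.50 = 537.50
RR3 = 251 / 537.50 = 0.4670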